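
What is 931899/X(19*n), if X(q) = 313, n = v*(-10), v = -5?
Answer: 931899/313 ≈ 2977.3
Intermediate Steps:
n = 50 (n = -5*(-10) = 50)
931899/X(19*n) = 931899/313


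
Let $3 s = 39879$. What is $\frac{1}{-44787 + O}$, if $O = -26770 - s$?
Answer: $- \frac{1}{84850} \approx -1.1786 \cdot 10^{-5}$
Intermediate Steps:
$s = 13293$ ($s = \frac{1}{3} \cdot 39879 = 13293$)
$O = -40063$ ($O = -26770 - 13293 = -40063$)
$\frac{1}{-44787 + O} = \frac{1}{-44787 - 40063} = \frac{1}{-84850} = - \frac{1}{84850}$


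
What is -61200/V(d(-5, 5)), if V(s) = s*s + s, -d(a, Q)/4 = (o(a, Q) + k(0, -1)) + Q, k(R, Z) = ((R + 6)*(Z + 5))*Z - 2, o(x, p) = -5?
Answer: -510/91 ≈ -5.6044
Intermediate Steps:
k(R, Z) = -2 + Z*(5 + Z)*(6 + R) (k(R, Z) = ((6 + R)*(5 + Z))*Z - 2 = ((5 + Z)*(6 + R))*Z - 2 = Z*(5 + Z)*(6 + R) - 2 = -2 + Z*(5 + Z)*(6 + R))
d(a, Q) = 124 - 4*Q (d(a, Q) = -4*((-5 + (-2 + 6*(-1)² + 30*(-1) + 0*(-1)² + 5*0*(-1))) + Q) = -4*((-5 + (-2 + 6*1 - 30 + 0*1 + 0)) + Q) = -4*((-5 + (-2 + 6 - 30 + 0 + 0)) + Q) = -4*((-5 - 26) + Q) = -4*(-31 + Q) = 124 - 4*Q)
V(s) = s + s² (V(s) = s² + s = s + s²)
-61200/V(d(-5, 5)) = -61200*1/((1 + (124 - 4*5))*(124 - 4*5)) = -61200*1/((1 + (124 - 20))*(124 - 20)) = -61200*1/(104*(1 + 104)) = -61200/(104*105) = -61200/10920 = -61200*1/10920 = -510/91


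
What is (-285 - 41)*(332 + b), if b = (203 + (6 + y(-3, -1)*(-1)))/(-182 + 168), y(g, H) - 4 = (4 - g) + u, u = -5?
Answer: -103505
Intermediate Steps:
y(g, H) = 3 - g (y(g, H) = 4 + ((4 - g) - 5) = 4 + (-1 - g) = 3 - g)
b = -29/2 (b = (203 + (6 + (3 - 1*(-3))*(-1)))/(-182 + 168) = (203 + (6 + (3 + 3)*(-1)))/(-14) = (203 + (6 + 6*(-1)))*(-1/14) = (203 + (6 - 6))*(-1/14) = (203 + 0)*(-1/14) = 203*(-1/14) = -29/2 ≈ -14.500)
(-285 - 41)*(332 + b) = (-285 - 41)*(332 - 29/2) = -326*635/2 = -103505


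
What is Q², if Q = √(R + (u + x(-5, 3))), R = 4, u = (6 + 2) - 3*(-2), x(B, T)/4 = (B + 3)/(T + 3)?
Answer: 50/3 ≈ 16.667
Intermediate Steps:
x(B, T) = 4*(3 + B)/(3 + T) (x(B, T) = 4*((B + 3)/(T + 3)) = 4*((3 + B)/(3 + T)) = 4*(3 + B)/(3 + T))
u = 14 (u = 8 + 6 = 14)
Q = 5*√6/3 (Q = √(4 + (14 + 4*(3 - 5)/(3 + 3))) = √(4 + (14 + 4*(-2)/6)) = √(4 + (14 + 4*(⅙)*(-2))) = √(4 + (14 - 4/3)) = √(4 + 38/3) = √(50/3) = 5*√6/3 ≈ 4.0825)
Q² = (5*√6/3)² = 50/3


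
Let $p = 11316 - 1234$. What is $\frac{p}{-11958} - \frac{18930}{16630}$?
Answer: $- \frac{19701430}{9943077} \approx -1.9814$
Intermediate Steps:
$p = 10082$
$\frac{p}{-11958} - \frac{18930}{16630} = \frac{10082}{-11958} - \frac{18930}{16630} = 10082 \left(- \frac{1}{11958}\right) - \frac{1893}{1663} = - \frac{5041}{5979} - \frac{1893}{1663} = - \frac{19701430}{9943077}$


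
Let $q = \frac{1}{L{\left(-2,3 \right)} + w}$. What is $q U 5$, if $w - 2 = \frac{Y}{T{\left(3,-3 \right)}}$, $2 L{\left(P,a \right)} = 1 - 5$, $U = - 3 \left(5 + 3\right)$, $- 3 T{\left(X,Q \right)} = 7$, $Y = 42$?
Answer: $\frac{20}{3} \approx 6.6667$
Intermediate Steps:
$T{\left(X,Q \right)} = - \frac{7}{3}$ ($T{\left(X,Q \right)} = \left(- \frac{1}{3}\right) 7 = - \frac{7}{3}$)
$U = -24$ ($U = \left(-3\right) 8 = -24$)
$L{\left(P,a \right)} = -2$ ($L{\left(P,a \right)} = \frac{1 - 5}{2} = \frac{1}{2} \left(-4\right) = -2$)
$w = -16$ ($w = 2 + \frac{42}{- \frac{7}{3}} = 2 + 42 \left(- \frac{3}{7}\right) = 2 - 18 = -16$)
$q = - \frac{1}{18}$ ($q = \frac{1}{-2 - 16} = \frac{1}{-18} = - \frac{1}{18} \approx -0.055556$)
$q U 5 = \left(- \frac{1}{18}\right) \left(-24\right) 5 = \frac{4}{3} \cdot 5 = \frac{20}{3}$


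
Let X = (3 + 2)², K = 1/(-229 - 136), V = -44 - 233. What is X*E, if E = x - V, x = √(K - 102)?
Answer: 6925 + 5*I*√13589315/73 ≈ 6925.0 + 252.49*I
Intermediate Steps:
V = -277
K = -1/365 (K = 1/(-365) = -1/365 ≈ -0.0027397)
X = 25 (X = 5² = 25)
x = I*√13589315/365 (x = √(-1/365 - 102) = √(-37231/365) = I*√13589315/365 ≈ 10.1*I)
E = 277 + I*√13589315/365 (E = I*√13589315/365 - 1*(-277) = I*√13589315/365 + 277 = 277 + I*√13589315/365 ≈ 277.0 + 10.1*I)
X*E = 25*(277 + I*√13589315/365) = 6925 + 5*I*√13589315/73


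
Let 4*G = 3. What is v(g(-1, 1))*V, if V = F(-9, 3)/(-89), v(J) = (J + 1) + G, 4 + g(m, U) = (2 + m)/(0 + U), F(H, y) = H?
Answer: -45/356 ≈ -0.12640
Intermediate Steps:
G = 3/4 (G = (1/4)*3 = 3/4 ≈ 0.75000)
g(m, U) = -4 + (2 + m)/U (g(m, U) = -4 + (2 + m)/(0 + U) = -4 + (2 + m)/U)
v(J) = 7/4 + J (v(J) = (J + 1) + 3/4 = (1 + J) + 3/4 = 7/4 + J)
V = 9/89 (V = -9/(-89) = -9*(-1/89) = 9/89 ≈ 0.10112)
v(g(-1, 1))*V = (7/4 + (2 - 1 - 4*1)/1)*(9/89) = (7/4 + 1*(2 - 1 - 4))*(9/89) = (7/4 + 1*(-3))*(9/89) = (7/4 - 3)*(9/89) = -5/4*9/89 = -45/356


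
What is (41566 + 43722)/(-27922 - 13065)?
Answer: -85288/40987 ≈ -2.0809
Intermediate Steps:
(41566 + 43722)/(-27922 - 13065) = 85288/(-40987) = 85288*(-1/40987) = -85288/40987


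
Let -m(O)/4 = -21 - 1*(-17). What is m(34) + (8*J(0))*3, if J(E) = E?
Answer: 16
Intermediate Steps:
m(O) = 16 (m(O) = -4*(-21 - 1*(-17)) = -4*(-21 + 17) = -4*(-4) = 16)
m(34) + (8*J(0))*3 = 16 + (8*0)*3 = 16 + 0*3 = 16 + 0 = 16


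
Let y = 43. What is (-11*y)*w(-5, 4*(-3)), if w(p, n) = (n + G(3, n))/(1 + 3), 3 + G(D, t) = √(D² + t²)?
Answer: 7095/4 - 1419*√17/4 ≈ 311.08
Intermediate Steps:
G(D, t) = -3 + √(D² + t²)
w(p, n) = -¾ + n/4 + √(9 + n²)/4 (w(p, n) = (n + (-3 + √(3² + n²)))/(1 + 3) = (n + (-3 + √(9 + n²)))/4 = (-3 + n + √(9 + n²))*(¼) = -¾ + n/4 + √(9 + n²)/4)
(-11*y)*w(-5, 4*(-3)) = (-11*43)*(-¾ + (4*(-3))/4 + √(9 + (4*(-3))²)/4) = -473*(-¾ + (¼)*(-12) + √(9 + (-12)²)/4) = -473*(-¾ - 3 + √(9 + 144)/4) = -473*(-¾ - 3 + √153/4) = -473*(-¾ - 3 + (3*√17)/4) = -473*(-¾ - 3 + 3*√17/4) = -473*(-15/4 + 3*√17/4) = 7095/4 - 1419*√17/4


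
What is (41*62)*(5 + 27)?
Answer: 81344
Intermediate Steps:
(41*62)*(5 + 27) = 2542*32 = 81344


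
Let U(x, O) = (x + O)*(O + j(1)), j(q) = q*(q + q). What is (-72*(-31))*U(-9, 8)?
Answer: -22320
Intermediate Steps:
j(q) = 2*q**2 (j(q) = q*(2*q) = 2*q**2)
U(x, O) = (2 + O)*(O + x) (U(x, O) = (x + O)*(O + 2*1**2) = (O + x)*(O + 2*1) = (O + x)*(O + 2) = (O + x)*(2 + O) = (2 + O)*(O + x))
(-72*(-31))*U(-9, 8) = (-72*(-31))*(8**2 + 2*8 + 2*(-9) + 8*(-9)) = 2232*(64 + 16 - 18 - 72) = 2232*(-10) = -22320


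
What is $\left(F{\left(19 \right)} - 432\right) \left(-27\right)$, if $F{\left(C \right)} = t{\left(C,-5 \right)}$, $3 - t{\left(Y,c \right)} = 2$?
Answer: $11637$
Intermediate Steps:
$t{\left(Y,c \right)} = 1$ ($t{\left(Y,c \right)} = 3 - 2 = 1$)
$F{\left(C \right)} = 1$
$\left(F{\left(19 \right)} - 432\right) \left(-27\right) = \left(1 - 432\right) \left(-27\right) = \left(-431\right) \left(-27\right) = 11637$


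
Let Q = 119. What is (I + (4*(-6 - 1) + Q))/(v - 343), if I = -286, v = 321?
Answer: 195/22 ≈ 8.8636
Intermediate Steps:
(I + (4*(-6 - 1) + Q))/(v - 343) = (-286 + (4*(-6 - 1) + 119))/(321 - 343) = (-286 + (4*(-7) + 119))/(-22) = (-286 + (-28 + 119))*(-1/22) = (-286 + 91)*(-1/22) = -195*(-1/22) = 195/22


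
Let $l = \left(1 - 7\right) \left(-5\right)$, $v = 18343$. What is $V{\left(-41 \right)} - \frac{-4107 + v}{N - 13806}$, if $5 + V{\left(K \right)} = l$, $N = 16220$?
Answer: $\frac{23057}{1207} \approx 19.103$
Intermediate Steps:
$l = 30$ ($l = \left(-6\right) \left(-5\right) = 30$)
$V{\left(K \right)} = 25$ ($V{\left(K \right)} = -5 + 30 = 25$)
$V{\left(-41 \right)} - \frac{-4107 + v}{N - 13806} = 25 - \frac{-4107 + 18343}{16220 - 13806} = 25 - \frac{14236}{2414} = 25 - 14236 \cdot \frac{1}{2414} = 25 - \frac{7118}{1207} = \frac{23057}{1207}$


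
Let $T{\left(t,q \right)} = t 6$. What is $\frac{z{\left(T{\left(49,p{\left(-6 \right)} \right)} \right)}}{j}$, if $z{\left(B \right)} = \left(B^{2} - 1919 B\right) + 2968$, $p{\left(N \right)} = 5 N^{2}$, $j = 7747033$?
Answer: $- \frac{67826}{1106719} \approx -0.061286$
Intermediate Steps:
$T{\left(t,q \right)} = 6 t$
$z{\left(B \right)} = 2968 + B^{2} - 1919 B$
$\frac{z{\left(T{\left(49,p{\left(-6 \right)} \right)} \right)}}{j} = \frac{2968 + \left(6 \cdot 49\right)^{2} - 1919 \cdot 6 \cdot 49}{7747033} = \left(2968 + 294^{2} - 564186\right) \frac{1}{7747033} = \left(2968 + 86436 - 564186\right) \frac{1}{7747033} = \left(-474782\right) \frac{1}{7747033} = - \frac{67826}{1106719}$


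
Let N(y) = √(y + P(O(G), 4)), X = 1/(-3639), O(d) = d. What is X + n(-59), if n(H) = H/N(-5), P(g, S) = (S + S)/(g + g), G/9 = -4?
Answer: -1/3639 + 177*I*√46/46 ≈ -0.0002748 + 26.097*I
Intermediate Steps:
G = -36 (G = 9*(-4) = -36)
X = -1/3639 ≈ -0.00027480
P(g, S) = S/g (P(g, S) = (2*S)/((2*g)) = (2*S)*(1/(2*g)) = S/g)
N(y) = √(-⅑ + y) (N(y) = √(y + 4/(-36)) = √(y + 4*(-1/36)) = √(y - ⅑) = √(-⅑ + y))
n(H) = -3*I*H*√46/46 (n(H) = H/((√(-1 + 9*(-5))/3)) = H/((√(-1 - 45)/3)) = H/((√(-46)/3)) = H/(((I*√46)/3)) = H/((I*√46/3)) = H*(-3*I*√46/46) = -3*I*H*√46/46)
X + n(-59) = -1/3639 - 3/46*I*(-59)*√46 = -1/3639 + 177*I*√46/46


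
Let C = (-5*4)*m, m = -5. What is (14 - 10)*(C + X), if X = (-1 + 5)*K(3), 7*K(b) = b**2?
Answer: 2944/7 ≈ 420.57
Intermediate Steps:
C = 100 (C = -5*4*(-5) = -20*(-5) = 100)
K(b) = b**2/7
X = 36/7 (X = (-1 + 5)*((1/7)*3**2) = 4*((1/7)*9) = 4*(9/7) = 36/7 ≈ 5.1429)
(14 - 10)*(C + X) = (14 - 10)*(100 + 36/7) = 4*(736/7) = 2944/7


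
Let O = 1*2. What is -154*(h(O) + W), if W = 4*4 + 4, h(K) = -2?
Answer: -2772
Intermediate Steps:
O = 2
W = 20 (W = 16 + 4 = 20)
-154*(h(O) + W) = -154*(-2 + 20) = -154*18 = -2772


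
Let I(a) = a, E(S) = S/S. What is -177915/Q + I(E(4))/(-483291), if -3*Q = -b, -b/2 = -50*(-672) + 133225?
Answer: 51590764229/32250008430 ≈ 1.5997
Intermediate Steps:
b = -333650 (b = -2*(-50*(-672) + 133225) = -2*(33600 + 133225) = -2*166825 = -333650)
Q = -333650/3 (Q = -(-1)*(-333650)/3 = -⅓*333650 = -333650/3 ≈ -1.1122e+5)
E(S) = 1
-177915/Q + I(E(4))/(-483291) = -177915/(-333650/3) + 1/(-483291) = -177915*(-3/333650) + 1*(-1/483291) = 106749/66730 - 1/483291 = 51590764229/32250008430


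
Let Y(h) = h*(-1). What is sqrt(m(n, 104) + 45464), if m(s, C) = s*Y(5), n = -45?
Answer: sqrt(45689) ≈ 213.75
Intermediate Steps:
Y(h) = -h
m(s, C) = -5*s (m(s, C) = s*(-1*5) = s*(-5) = -5*s)
sqrt(m(n, 104) + 45464) = sqrt(-5*(-45) + 45464) = sqrt(225 + 45464) = sqrt(45689)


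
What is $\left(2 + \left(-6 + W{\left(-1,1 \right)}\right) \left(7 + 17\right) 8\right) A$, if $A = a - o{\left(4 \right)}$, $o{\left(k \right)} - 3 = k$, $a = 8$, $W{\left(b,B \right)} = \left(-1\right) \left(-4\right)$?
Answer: $-382$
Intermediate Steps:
$W{\left(b,B \right)} = 4$
$o{\left(k \right)} = 3 + k$
$A = 1$ ($A = 8 - \left(3 + 4\right) = 8 - 7 = 1$)
$\left(2 + \left(-6 + W{\left(-1,1 \right)}\right) \left(7 + 17\right) 8\right) A = \left(2 + \left(-6 + 4\right) \left(7 + 17\right) 8\right) 1 = \left(2 + \left(-2\right) 24 \cdot 8\right) 1 = \left(2 - 384\right) 1 = \left(-382\right) 1 = -382$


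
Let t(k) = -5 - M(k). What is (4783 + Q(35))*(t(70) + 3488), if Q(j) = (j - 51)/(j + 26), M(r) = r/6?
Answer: 1012751086/61 ≈ 1.6602e+7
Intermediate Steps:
M(r) = r/6 (M(r) = r*(⅙) = r/6)
t(k) = -5 - k/6
Q(j) = (-51 + j)/(26 + j)
(4783 + Q(35))*(t(70) + 3488) = (4783 + (-51 + 35)/(26 + 35))*((-5 - ⅙*70) + 3488) = (4783 - 16/61)*((-5 - 35/3) + 3488) = (4783 + (1/61)*(-16))*(-50/3 + 3488) = (4783 - 16/61)*(10414/3) = (291747/61)*(10414/3) = 1012751086/61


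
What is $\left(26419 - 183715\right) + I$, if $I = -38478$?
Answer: $-195774$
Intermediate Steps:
$\left(26419 - 183715\right) + I = \left(26419 - 183715\right) - 38478 = -157296 - 38478 = -195774$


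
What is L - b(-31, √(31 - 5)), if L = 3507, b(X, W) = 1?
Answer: 3506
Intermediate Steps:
L - b(-31, √(31 - 5)) = 3507 - 1*1 = 3507 - 1 = 3506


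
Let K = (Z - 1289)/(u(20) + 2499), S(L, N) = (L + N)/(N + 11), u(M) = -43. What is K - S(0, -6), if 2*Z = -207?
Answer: 15547/24560 ≈ 0.63302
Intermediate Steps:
Z = -207/2 (Z = (½)*(-207) = -207/2 ≈ -103.50)
S(L, N) = (L + N)/(11 + N)
K = -2785/4912 (K = (-207/2 - 1289)/(-43 + 2499) = -2785/2/2456 = -2785/2*1/2456 = -2785/4912 ≈ -0.56698)
K - S(0, -6) = -2785/4912 - (0 - 6)/(11 - 6) = -2785/4912 - (-6)/5 = -2785/4912 - 1*(-6/5) = -2785/4912 + 6/5 = 15547/24560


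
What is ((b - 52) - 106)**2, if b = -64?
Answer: 49284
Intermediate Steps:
((b - 52) - 106)**2 = ((-64 - 52) - 106)**2 = (-116 - 106)**2 = (-222)**2 = 49284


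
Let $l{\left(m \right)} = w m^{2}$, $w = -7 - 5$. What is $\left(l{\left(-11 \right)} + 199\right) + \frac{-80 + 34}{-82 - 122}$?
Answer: $- \frac{127783}{102} \approx -1252.8$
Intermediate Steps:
$w = -12$
$l{\left(m \right)} = - 12 m^{2}$
$\left(l{\left(-11 \right)} + 199\right) + \frac{-80 + 34}{-82 - 122} = \left(- 12 \left(-11\right)^{2} + 199\right) + \frac{-80 + 34}{-82 - 122} = \left(\left(-12\right) 121 + 199\right) - \frac{46}{-204} = \left(-1452 + 199\right) - - \frac{23}{102} = -1253 + \frac{23}{102} = - \frac{127783}{102}$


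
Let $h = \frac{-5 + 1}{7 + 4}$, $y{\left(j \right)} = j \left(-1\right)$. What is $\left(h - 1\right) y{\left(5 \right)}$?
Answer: $\frac{75}{11} \approx 6.8182$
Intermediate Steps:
$y{\left(j \right)} = - j$
$h = - \frac{4}{11} \approx -0.36364$
$\left(h - 1\right) y{\left(5 \right)} = \left(- \frac{4}{11} - 1\right) \left(\left(-1\right) 5\right) = \left(- \frac{15}{11}\right) \left(-5\right) = \frac{75}{11}$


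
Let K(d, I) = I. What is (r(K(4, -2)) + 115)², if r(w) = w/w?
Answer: 13456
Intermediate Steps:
r(w) = 1
(r(K(4, -2)) + 115)² = (1 + 115)² = 116² = 13456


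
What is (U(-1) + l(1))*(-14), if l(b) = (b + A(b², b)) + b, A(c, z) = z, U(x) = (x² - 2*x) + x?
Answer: -70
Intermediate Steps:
U(x) = x² - x
l(b) = 3*b (l(b) = (b + b) + b = 2*b + b = 3*b)
(U(-1) + l(1))*(-14) = (-(-1 - 1) + 3*1)*(-14) = (-1*(-2) + 3)*(-14) = (2 + 3)*(-14) = 5*(-14) = -70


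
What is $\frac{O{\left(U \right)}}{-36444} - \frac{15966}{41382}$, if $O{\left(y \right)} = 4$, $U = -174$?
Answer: $- \frac{8083756}{20946189} \approx -0.38593$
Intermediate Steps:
$\frac{O{\left(U \right)}}{-36444} - \frac{15966}{41382} = \frac{4}{-36444} - \frac{15966}{41382} = 4 \left(- \frac{1}{36444}\right) - \frac{887}{2299} = - \frac{1}{9111} - \frac{887}{2299} = - \frac{8083756}{20946189}$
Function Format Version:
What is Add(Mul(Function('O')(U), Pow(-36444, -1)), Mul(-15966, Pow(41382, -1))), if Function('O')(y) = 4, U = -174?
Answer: Rational(-8083756, 20946189) ≈ -0.38593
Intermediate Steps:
Add(Mul(Function('O')(U), Pow(-36444, -1)), Mul(-15966, Pow(41382, -1))) = Add(Mul(4, Pow(-36444, -1)), Mul(-15966, Pow(41382, -1))) = Add(Mul(4, Rational(-1, 36444)), Mul(-15966, Rational(1, 41382))) = Add(Rational(-1, 9111), Rational(-887, 2299)) = Rational(-8083756, 20946189)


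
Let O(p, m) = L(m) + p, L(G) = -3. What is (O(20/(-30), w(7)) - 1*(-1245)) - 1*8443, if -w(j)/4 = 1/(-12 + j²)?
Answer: -21605/3 ≈ -7201.7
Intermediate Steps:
w(j) = -4/(-12 + j²)
O(p, m) = -3 + p
(O(20/(-30), w(7)) - 1*(-1245)) - 1*8443 = ((-3 + 20/(-30)) - 1*(-1245)) - 1*8443 = ((-3 + 20*(-1/30)) + 1245) - 8443 = ((-3 - ⅔) + 1245) - 8443 = (-11/3 + 1245) - 8443 = 3724/3 - 8443 = -21605/3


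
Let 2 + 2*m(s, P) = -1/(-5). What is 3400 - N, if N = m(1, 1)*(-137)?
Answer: 32767/10 ≈ 3276.7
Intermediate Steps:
m(s, P) = -9/10 (m(s, P) = -1 + (-1/(-5))/2 = -1 + (-1*(-1/5))/2 = -1 + (1/2)*(1/5) = -1 + 1/10 = -9/10)
N = 1233/10 (N = -9/10*(-137) = 1233/10 ≈ 123.30)
3400 - N = 3400 - 1*1233/10 = 3400 - 1233/10 = 32767/10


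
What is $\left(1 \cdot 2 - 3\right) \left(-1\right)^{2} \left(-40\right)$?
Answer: $40$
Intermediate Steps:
$\left(1 \cdot 2 - 3\right) \left(-1\right)^{2} \left(-40\right) = \left(2 - 3\right) 1 \left(-40\right) = \left(-1\right) 1 \left(-40\right) = \left(-1\right) \left(-40\right) = 40$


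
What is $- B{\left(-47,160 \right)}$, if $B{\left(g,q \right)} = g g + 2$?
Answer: $-2211$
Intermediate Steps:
$B{\left(g,q \right)} = 2 + g^{2}$ ($B{\left(g,q \right)} = g^{2} + 2 = 2 + g^{2}$)
$- B{\left(-47,160 \right)} = - (2 + \left(-47\right)^{2}) = - (2 + 2209) = \left(-1\right) 2211 = -2211$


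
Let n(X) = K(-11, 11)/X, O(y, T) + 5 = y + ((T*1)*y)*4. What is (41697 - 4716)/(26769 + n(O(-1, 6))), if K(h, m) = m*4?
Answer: 79245/57359 ≈ 1.3816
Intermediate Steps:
K(h, m) = 4*m
O(y, T) = -5 + y + 4*T*y (O(y, T) = -5 + (y + ((T*1)*y)*4) = -5 + (y + (T*y)*4) = -5 + (y + 4*T*y) = -5 + y + 4*T*y)
n(X) = 44/X (n(X) = (4*11)/X = 44/X)
(41697 - 4716)/(26769 + n(O(-1, 6))) = (41697 - 4716)/(26769 + 44/(-5 - 1 + 4*6*(-1))) = 36981/(26769 + 44/(-5 - 1 - 24)) = 36981/(26769 + 44/(-30)) = 36981/(26769 + 44*(-1/30)) = 36981/(26769 - 22/15) = 36981/(401513/15) = 36981*(15/401513) = 79245/57359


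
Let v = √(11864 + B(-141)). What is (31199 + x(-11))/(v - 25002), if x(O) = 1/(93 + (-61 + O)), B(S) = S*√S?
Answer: -655180/(21*(25002 - √(11864 - 141*I*√141))) ≈ -1.2533 + 0.00038601*I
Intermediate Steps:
B(S) = S^(3/2)
x(O) = 1/(32 + O)
v = √(11864 - 141*I*√141) (v = √(11864 + (-141)^(3/2)) = √(11864 - 141*I*√141) ≈ 109.19 - 7.6667*I)
(31199 + x(-11))/(v - 25002) = (31199 + 1/(32 - 11))/(√(11864 - 141*I*√141) - 25002) = (31199 + 1/21)/(-25002 + √(11864 - 141*I*√141)) = 655180/(21*(-25002 + √(11864 - 141*I*√141)))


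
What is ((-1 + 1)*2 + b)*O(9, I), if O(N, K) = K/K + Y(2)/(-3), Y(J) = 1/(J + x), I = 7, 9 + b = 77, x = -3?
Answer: 272/3 ≈ 90.667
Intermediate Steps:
b = 68 (b = -9 + 77 = 68)
Y(J) = 1/(-3 + J) (Y(J) = 1/(J - 3) = 1/(-3 + J))
O(N, K) = 4/3 (O(N, K) = K/K + 1/((-3 + 2)*(-3)) = 1 - 1/3/(-1) = 1 - 1*(-1/3) = 1 + 1/3 = 4/3)
((-1 + 1)*2 + b)*O(9, I) = ((-1 + 1)*2 + 68)*(4/3) = (0*2 + 68)*(4/3) = (0 + 68)*(4/3) = 68*(4/3) = 272/3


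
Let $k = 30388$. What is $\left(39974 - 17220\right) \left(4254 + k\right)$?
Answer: $788244068$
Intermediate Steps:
$\left(39974 - 17220\right) \left(4254 + k\right) = \left(39974 - 17220\right) \left(4254 + 30388\right) = 22754 \cdot 34642 = 788244068$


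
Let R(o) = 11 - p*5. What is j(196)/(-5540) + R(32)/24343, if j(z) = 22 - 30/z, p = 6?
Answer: -62433843/13216301560 ≈ -0.0047240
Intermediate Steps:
R(o) = -19 (R(o) = 11 - 6*5 = 11 - 1*30 = 11 - 30 = -19)
j(196)/(-5540) + R(32)/24343 = (22 - 30/196)/(-5540) - 19/24343 = (22 - 30*1/196)*(-1/5540) - 19*1/24343 = (22 - 15/98)*(-1/5540) - 19/24343 = (2141/98)*(-1/5540) - 19/24343 = -2141/542920 - 19/24343 = -62433843/13216301560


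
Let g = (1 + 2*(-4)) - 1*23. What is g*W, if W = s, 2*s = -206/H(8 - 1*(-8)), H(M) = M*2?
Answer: 1545/16 ≈ 96.563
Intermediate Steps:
H(M) = 2*M
g = -30 (g = (1 - 8) - 23 = -7 - 23 = -30)
s = -103/32 (s = (-206*1/(2*(8 - 1*(-8))))/2 = (-206*1/(2*(8 + 8)))/2 = (-206/(2*16))/2 = (-206/32)/2 = (-206*1/32)/2 = (½)*(-103/16) = -103/32 ≈ -3.2188)
W = -103/32 ≈ -3.2188
g*W = -30*(-103/32) = 1545/16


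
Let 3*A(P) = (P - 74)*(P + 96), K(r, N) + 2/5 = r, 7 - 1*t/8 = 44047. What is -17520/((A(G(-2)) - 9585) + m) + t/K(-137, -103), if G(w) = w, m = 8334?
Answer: 6410754640/2495413 ≈ 2569.0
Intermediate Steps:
t = -352320 (t = 56 - 8*44047 = 56 - 352376 = -352320)
K(r, N) = -⅖ + r
A(P) = (-74 + P)*(96 + P)/3 (A(P) = ((P - 74)*(P + 96))/3 = ((-74 + P)*(96 + P))/3 = (-74 + P)*(96 + P)/3)
-17520/((A(G(-2)) - 9585) + m) + t/K(-137, -103) = -17520/(((-2368 + (⅓)*(-2)² + (22/3)*(-2)) - 9585) + 8334) - 352320/(-⅖ - 137) = -17520/(((-2368 + (⅓)*4 - 44/3) - 9585) + 8334) - 352320/(-687/5) = -17520/(((-2368 + 4/3 - 44/3) - 9585) + 8334) - 352320*(-5/687) = -17520/((-7144/3 - 9585) + 8334) + 587200/229 = -17520/(-35899/3 + 8334) + 587200/229 = -17520/(-10897/3) + 587200/229 = -17520*(-3/10897) + 587200/229 = 52560/10897 + 587200/229 = 6410754640/2495413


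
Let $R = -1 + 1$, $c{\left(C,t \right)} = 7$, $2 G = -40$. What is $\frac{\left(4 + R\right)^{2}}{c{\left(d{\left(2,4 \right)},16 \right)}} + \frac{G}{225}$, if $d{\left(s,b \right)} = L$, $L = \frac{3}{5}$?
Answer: $\frac{692}{315} \approx 2.1968$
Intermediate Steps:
$G = -20$ ($G = \frac{1}{2} \left(-40\right) = -20$)
$L = \frac{3}{5}$ ($L = 3 \cdot \frac{1}{5} = \frac{3}{5} \approx 0.6$)
$d{\left(s,b \right)} = \frac{3}{5}$
$R = 0$
$\frac{\left(4 + R\right)^{2}}{c{\left(d{\left(2,4 \right)},16 \right)}} + \frac{G}{225} = \frac{\left(4 + 0\right)^{2}}{7} - \frac{20}{225} = 4^{2} \cdot \frac{1}{7} - \frac{4}{45} = 16 \cdot \frac{1}{7} - \frac{4}{45} = \frac{16}{7} - \frac{4}{45} = \frac{692}{315}$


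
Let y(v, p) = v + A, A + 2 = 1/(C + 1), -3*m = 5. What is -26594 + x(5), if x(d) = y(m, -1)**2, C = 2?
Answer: -239246/9 ≈ -26583.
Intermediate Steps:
m = -5/3 (m = -1/3*5 = -5/3 ≈ -1.6667)
A = -5/3 (A = -2 + 1/(2 + 1) = -2 + 1/3 = -5/3 ≈ -1.6667)
y(v, p) = -5/3 + v (y(v, p) = v - 5/3 = -5/3 + v)
x(d) = 100/9 (x(d) = (-5/3 - 5/3)**2 = (-10/3)**2 = 100/9)
-26594 + x(5) = -26594 + 100/9 = -239246/9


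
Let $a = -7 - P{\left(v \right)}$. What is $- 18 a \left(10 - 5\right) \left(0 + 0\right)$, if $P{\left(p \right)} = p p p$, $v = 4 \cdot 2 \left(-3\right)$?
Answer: $0$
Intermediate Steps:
$v = -24$ ($v = 8 \left(-3\right) = -24$)
$P{\left(p \right)} = p^{3}$ ($P{\left(p \right)} = p^{2} p = p^{3}$)
$a = 13817$ ($a = -7 - \left(-24\right)^{3} = -7 - -13824 = -7 + 13824 = 13817$)
$- 18 a \left(10 - 5\right) \left(0 + 0\right) = \left(-18\right) 13817 \left(10 - 5\right) \left(0 + 0\right) = - 248706 \cdot 5 \cdot 0 = \left(-248706\right) 0 = 0$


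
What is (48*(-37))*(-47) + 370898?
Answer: 454370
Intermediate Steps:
(48*(-37))*(-47) + 370898 = -1776*(-47) + 370898 = 83472 + 370898 = 454370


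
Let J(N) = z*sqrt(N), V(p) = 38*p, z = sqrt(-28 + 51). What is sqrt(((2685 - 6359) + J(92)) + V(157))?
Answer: sqrt(2338) ≈ 48.353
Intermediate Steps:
z = sqrt(23) ≈ 4.7958
J(N) = sqrt(23)*sqrt(N)
sqrt(((2685 - 6359) + J(92)) + V(157)) = sqrt(((2685 - 6359) + sqrt(23)*sqrt(92)) + 38*157) = sqrt((-3674 + sqrt(23)*(2*sqrt(23))) + 5966) = sqrt((-3674 + 46) + 5966) = sqrt(-3628 + 5966) = sqrt(2338)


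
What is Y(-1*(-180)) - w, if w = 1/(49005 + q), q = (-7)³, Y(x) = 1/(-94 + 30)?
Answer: -24363/1557184 ≈ -0.015646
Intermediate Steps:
Y(x) = -1/64 (Y(x) = 1/(-64) = -1/64)
q = -343
w = 1/48662 (w = 1/(49005 - 343) = 1/48662 ≈ 2.0550e-5)
Y(-1*(-180)) - w = -1/64 - 1*1/48662 = -1/64 - 1/48662 = -24363/1557184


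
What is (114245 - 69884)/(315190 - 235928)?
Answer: 44361/79262 ≈ 0.55968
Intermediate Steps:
(114245 - 69884)/(315190 - 235928) = 44361/79262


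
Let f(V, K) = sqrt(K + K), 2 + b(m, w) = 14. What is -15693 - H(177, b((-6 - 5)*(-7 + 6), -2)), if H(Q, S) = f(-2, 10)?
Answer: -15693 - 2*sqrt(5) ≈ -15697.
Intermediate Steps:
b(m, w) = 12 (b(m, w) = -2 + 14 = 12)
f(V, K) = sqrt(2)*sqrt(K) (f(V, K) = sqrt(2*K) = sqrt(2)*sqrt(K))
H(Q, S) = 2*sqrt(5) (H(Q, S) = sqrt(2)*sqrt(10) = 2*sqrt(5))
-15693 - H(177, b((-6 - 5)*(-7 + 6), -2)) = -15693 - 2*sqrt(5)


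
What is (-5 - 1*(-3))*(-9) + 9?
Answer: 27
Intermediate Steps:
(-5 - 1*(-3))*(-9) + 9 = (-5 + 3)*(-9) + 9 = -2*(-9) + 9 = 18 + 9 = 27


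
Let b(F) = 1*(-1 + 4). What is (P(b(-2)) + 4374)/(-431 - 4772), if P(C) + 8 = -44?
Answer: -4322/5203 ≈ -0.83067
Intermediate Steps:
b(F) = 3 (b(F) = 1*3 = 3)
P(C) = -52 (P(C) = -8 - 44 = -52)
(P(b(-2)) + 4374)/(-431 - 4772) = (-52 + 4374)/(-431 - 4772) = 4322/(-5203) = 4322*(-1/5203) = -4322/5203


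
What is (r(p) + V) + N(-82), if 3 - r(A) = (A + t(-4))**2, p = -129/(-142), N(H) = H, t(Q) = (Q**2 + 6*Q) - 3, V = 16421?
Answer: 327466599/20164 ≈ 16240.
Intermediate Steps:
t(Q) = -3 + Q**2 + 6*Q
p = 129/142 (p = -129*(-1/142) = 129/142 ≈ 0.90845)
r(A) = 3 - (-11 + A)**2 (r(A) = 3 - (A + (-3 + (-4)**2 + 6*(-4)))**2 = 3 - (A + (-3 + 16 - 24))**2 = 3 - (A - 11)**2 = 3 - (-11 + A)**2)
(r(p) + V) + N(-82) = ((3 - (-11 + 129/142)**2) + 16421) - 82 = ((3 - (-1433/142)**2) + 16421) - 82 = ((3 - 1*2053489/20164) + 16421) - 82 = ((3 - 2053489/20164) + 16421) - 82 = (-1992997/20164 + 16421) - 82 = 329120047/20164 - 82 = 327466599/20164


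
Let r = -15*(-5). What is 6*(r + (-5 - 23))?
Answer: 282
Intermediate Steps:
r = 75
6*(r + (-5 - 23)) = 6*(75 + (-5 - 23)) = 6*(75 - 28) = 6*47 = 282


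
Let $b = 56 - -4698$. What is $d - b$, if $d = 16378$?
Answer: $11624$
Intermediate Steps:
$b = 4754$ ($b = 56 + 4698 = 4754$)
$d - b = 16378 - 4754 = 11624$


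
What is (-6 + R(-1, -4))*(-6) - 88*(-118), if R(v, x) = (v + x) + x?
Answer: 10474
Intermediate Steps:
R(v, x) = v + 2*x
(-6 + R(-1, -4))*(-6) - 88*(-118) = (-6 + (-1 + 2*(-4)))*(-6) - 88*(-118) = (-6 + (-1 - 8))*(-6) + 10384 = (-6 - 9)*(-6) + 10384 = -15*(-6) + 10384 = 90 + 10384 = 10474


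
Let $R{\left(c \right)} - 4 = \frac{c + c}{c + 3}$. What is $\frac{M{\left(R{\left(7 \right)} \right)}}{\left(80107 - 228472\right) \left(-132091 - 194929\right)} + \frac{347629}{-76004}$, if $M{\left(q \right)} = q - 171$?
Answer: $- \frac{2342552204918467}{512164801123500} \approx -4.5738$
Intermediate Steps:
$R{\left(c \right)} = 4 + \frac{2 c}{3 + c}$ ($R{\left(c \right)} = 4 + \frac{c + c}{c + 3} = 4 + \frac{2 c}{3 + c}$)
$M{\left(q \right)} = -171 + q$
$\frac{M{\left(R{\left(7 \right)} \right)}}{\left(80107 - 228472\right) \left(-132091 - 194929\right)} + \frac{347629}{-76004} = \frac{-171 + \frac{6 \left(2 + 7\right)}{3 + 7}}{\left(80107 - 228472\right) \left(-132091 - 194929\right)} + \frac{347629}{-76004} = \frac{-171 + 6 \cdot \frac{1}{10} \cdot 9}{\left(-148365\right) \left(-327020\right)} + 347629 \left(- \frac{1}{76004}\right) = \frac{-171 + 6 \cdot \frac{1}{10} \cdot 9}{48518322300} - \frac{347629}{76004} = \left(-171 + \frac{27}{5}\right) \frac{1}{48518322300} - \frac{347629}{76004} = \left(- \frac{828}{5}\right) \frac{1}{48518322300} - \frac{347629}{76004} = - \frac{23}{6738655875} - \frac{347629}{76004} = - \frac{2342552204918467}{512164801123500}$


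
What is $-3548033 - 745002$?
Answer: $-4293035$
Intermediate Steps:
$-3548033 - 745002 = -4293035$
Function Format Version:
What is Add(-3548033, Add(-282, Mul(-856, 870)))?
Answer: -4293035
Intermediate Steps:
Add(-3548033, Add(-282, Mul(-856, 870))) = Add(-3548033, Add(-282, -744720)) = Add(-3548033, -745002) = -4293035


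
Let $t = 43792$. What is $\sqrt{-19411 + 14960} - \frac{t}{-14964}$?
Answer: $\frac{10948}{3741} + i \sqrt{4451} \approx 2.9265 + 66.716 i$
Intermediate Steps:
$\sqrt{-19411 + 14960} - \frac{t}{-14964} = \sqrt{-19411 + 14960} - \frac{43792}{-14964} = \sqrt{-4451} - 43792 \left(- \frac{1}{14964}\right) = i \sqrt{4451} - - \frac{10948}{3741} = i \sqrt{4451} + \frac{10948}{3741} = \frac{10948}{3741} + i \sqrt{4451}$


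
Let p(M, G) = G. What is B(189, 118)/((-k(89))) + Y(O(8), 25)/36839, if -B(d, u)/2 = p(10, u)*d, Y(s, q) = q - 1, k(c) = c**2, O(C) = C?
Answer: 1643356860/291801719 ≈ 5.6318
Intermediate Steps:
Y(s, q) = -1 + q
B(d, u) = -2*d*u (B(d, u) = -2*u*d = -2*d*u)
B(189, 118)/((-k(89))) + Y(O(8), 25)/36839 = (-2*189*118)/((-1*89**2)) + (-1 + 25)/36839 = -44604/((-1*7921)) + 24*(1/36839) = -44604/(-7921) + 24/36839 = -44604*(-1/7921) + 24/36839 = 44604/7921 + 24/36839 = 1643356860/291801719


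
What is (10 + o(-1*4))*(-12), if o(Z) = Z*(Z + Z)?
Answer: -504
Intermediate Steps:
o(Z) = 2*Z² (o(Z) = Z*(2*Z) = 2*Z²)
(10 + o(-1*4))*(-12) = (10 + 2*(-1*4)²)*(-12) = (10 + 2*(-4)²)*(-12) = (10 + 2*16)*(-12) = (10 + 32)*(-12) = 42*(-12) = -504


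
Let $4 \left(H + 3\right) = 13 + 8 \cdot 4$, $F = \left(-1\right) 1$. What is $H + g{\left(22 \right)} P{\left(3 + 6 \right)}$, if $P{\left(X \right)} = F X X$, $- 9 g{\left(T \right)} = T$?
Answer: $\frac{825}{4} \approx 206.25$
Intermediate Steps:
$F = -1$
$g{\left(T \right)} = - \frac{T}{9}$
$P{\left(X \right)} = - X^{2}$ ($P{\left(X \right)} = - X X = - X^{2}$)
$H = \frac{33}{4}$ ($H = -3 + \frac{13 + 8 \cdot 4}{4} = -3 + \frac{13 + 32}{4} = -3 + \frac{1}{4} \cdot 45 = -3 + \frac{45}{4} = \frac{33}{4} \approx 8.25$)
$H + g{\left(22 \right)} P{\left(3 + 6 \right)} = \frac{33}{4} + \left(- \frac{1}{9}\right) 22 \left(- \left(3 + 6\right)^{2}\right) = \frac{33}{4} - \frac{22 \left(- 9^{2}\right)}{9} = \frac{33}{4} - \frac{22 \left(\left(-1\right) 81\right)}{9} = \frac{33}{4} - -198 = \frac{33}{4} + 198 = \frac{825}{4}$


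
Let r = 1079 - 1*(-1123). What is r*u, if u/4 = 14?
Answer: 123312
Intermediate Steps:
r = 2202 (r = 1079 + 1123 = 2202)
u = 56 (u = 4*14 = 56)
r*u = 2202*56 = 123312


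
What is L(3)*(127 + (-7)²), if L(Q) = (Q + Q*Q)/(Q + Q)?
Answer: 352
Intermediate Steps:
L(Q) = (Q + Q²)/(2*Q) (L(Q) = (Q + Q²)/((2*Q)) = (Q + Q²)*(1/(2*Q)) = (Q + Q²)/(2*Q))
L(3)*(127 + (-7)²) = (½ + (½)*3)*(127 + (-7)²) = (½ + 3/2)*(127 + 49) = 2*176 = 352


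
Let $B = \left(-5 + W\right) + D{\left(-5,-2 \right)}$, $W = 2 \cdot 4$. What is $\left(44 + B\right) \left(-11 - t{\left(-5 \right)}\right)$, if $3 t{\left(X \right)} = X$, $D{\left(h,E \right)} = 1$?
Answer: $-448$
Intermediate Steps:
$W = 8$
$t{\left(X \right)} = \frac{X}{3}$
$B = 4$ ($B = \left(-5 + 8\right) + 1 = 3 + 1 = 4$)
$\left(44 + B\right) \left(-11 - t{\left(-5 \right)}\right) = \left(44 + 4\right) \left(-11 - \frac{1}{3} \left(-5\right)\right) = 48 \left(-11 - - \frac{5}{3}\right) = 48 \left(-11 + \frac{5}{3}\right) = 48 \left(- \frac{28}{3}\right) = -448$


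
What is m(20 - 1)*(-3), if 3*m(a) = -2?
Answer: 2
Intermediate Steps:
m(a) = -2/3 (m(a) = (1/3)*(-2) = -2/3)
m(20 - 1)*(-3) = -2/3*(-3) = 2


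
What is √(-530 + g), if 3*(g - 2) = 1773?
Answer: 3*√7 ≈ 7.9373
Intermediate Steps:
g = 593 (g = 2 + (⅓)*1773 = 2 + 591 = 593)
√(-530 + g) = √(-530 + 593) = √63 = 3*√7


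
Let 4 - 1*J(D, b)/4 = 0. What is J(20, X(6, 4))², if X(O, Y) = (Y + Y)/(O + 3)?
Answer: 256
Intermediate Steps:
X(O, Y) = 2*Y/(3 + O) (X(O, Y) = (2*Y)/(3 + O) = 2*Y/(3 + O))
J(D, b) = 16 (J(D, b) = 16 - 4*0 = 16 + 0 = 16)
J(20, X(6, 4))² = 16² = 256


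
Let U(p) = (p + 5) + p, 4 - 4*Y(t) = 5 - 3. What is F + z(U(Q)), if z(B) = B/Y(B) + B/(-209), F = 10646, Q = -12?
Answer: 116689/11 ≈ 10608.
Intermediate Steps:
Y(t) = ½ (Y(t) = 1 - (5 - 3)/4 = 1 - ¼*2 = 1 - ½ = ½)
U(p) = 5 + 2*p (U(p) = (5 + p) + p = 5 + 2*p)
z(B) = 417*B/209 (z(B) = B/(½) + B/(-209) = B*2 + B*(-1/209) = 2*B - B/209 = 417*B/209)
F + z(U(Q)) = 10646 + 417*(5 + 2*(-12))/209 = 10646 + 417*(5 - 24)/209 = 10646 + (417/209)*(-19) = 10646 - 417/11 = 116689/11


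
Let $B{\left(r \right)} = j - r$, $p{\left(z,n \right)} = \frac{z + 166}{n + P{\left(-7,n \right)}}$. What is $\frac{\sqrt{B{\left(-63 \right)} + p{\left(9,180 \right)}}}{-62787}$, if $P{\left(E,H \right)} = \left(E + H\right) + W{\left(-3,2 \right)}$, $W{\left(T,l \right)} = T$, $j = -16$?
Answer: $- \frac{\sqrt{190}}{125574} \approx -0.00010977$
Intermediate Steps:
$P{\left(E,H \right)} = -3 + E + H$ ($P{\left(E,H \right)} = \left(E + H\right) - 3 = -3 + E + H$)
$p{\left(z,n \right)} = \frac{166 + z}{-10 + 2 n}$ ($p{\left(z,n \right)} = \frac{z + 166}{n - \left(10 - n\right)} = \frac{166 + z}{n + \left(-10 + n\right)} = \frac{166 + z}{-10 + 2 n}$)
$B{\left(r \right)} = -16 - r$
$\frac{\sqrt{B{\left(-63 \right)} + p{\left(9,180 \right)}}}{-62787} = \frac{\sqrt{\left(-16 - -63\right) + \frac{166 + 9}{2 \left(-5 + 180\right)}}}{-62787} = \sqrt{\left(-16 + 63\right) + \frac{1}{2} \cdot \frac{1}{175} \cdot 175} \left(- \frac{1}{62787}\right) = \sqrt{47 + \frac{1}{2} \cdot \frac{1}{175} \cdot 175} \left(- \frac{1}{62787}\right) = \sqrt{47 + \frac{1}{2}} \left(- \frac{1}{62787}\right) = \sqrt{\frac{95}{2}} \left(- \frac{1}{62787}\right) = \frac{\sqrt{190}}{2} \left(- \frac{1}{62787}\right) = - \frac{\sqrt{190}}{125574}$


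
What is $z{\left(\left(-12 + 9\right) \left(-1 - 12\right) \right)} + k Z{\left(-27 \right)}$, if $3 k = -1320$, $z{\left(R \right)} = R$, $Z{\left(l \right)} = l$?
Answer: $11919$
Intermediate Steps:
$k = -440$ ($k = \frac{1}{3} \left(-1320\right) = -440$)
$z{\left(\left(-12 + 9\right) \left(-1 - 12\right) \right)} + k Z{\left(-27 \right)} = \left(-12 + 9\right) \left(-1 - 12\right) - -11880 = \left(-3\right) \left(-13\right) + 11880 = 39 + 11880 = 11919$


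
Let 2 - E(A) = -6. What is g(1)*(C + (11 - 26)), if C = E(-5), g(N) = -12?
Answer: 84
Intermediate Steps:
E(A) = 8 (E(A) = 2 - 1*(-6) = 2 + 6 = 8)
C = 8
g(1)*(C + (11 - 26)) = -12*(8 + (11 - 26)) = -12*(8 - 15) = -12*(-7) = 84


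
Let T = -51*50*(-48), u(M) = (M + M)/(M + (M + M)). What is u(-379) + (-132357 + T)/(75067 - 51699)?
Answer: 16865/70104 ≈ 0.24057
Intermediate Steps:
u(M) = ⅔ (u(M) = (2*M)/(M + 2*M) = (2*M)/((3*M)) = (2*M)*(1/(3*M)) = ⅔)
T = 122400 (T = -2550*(-48) = 122400)
u(-379) + (-132357 + T)/(75067 - 51699) = ⅔ + (-132357 + 122400)/(75067 - 51699) = ⅔ - 9957/23368 = 16865/70104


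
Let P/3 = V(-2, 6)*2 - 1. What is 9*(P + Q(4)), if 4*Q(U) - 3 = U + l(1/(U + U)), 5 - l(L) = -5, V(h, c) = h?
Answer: -387/4 ≈ -96.750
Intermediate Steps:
l(L) = 10 (l(L) = 5 - 1*(-5) = 5 + 5 = 10)
Q(U) = 13/4 + U/4 (Q(U) = ¾ + (U + 10)/4 = ¾ + (10 + U)/4 = ¾ + (5/2 + U/4) = 13/4 + U/4)
P = -15 (P = 3*(-2*2 - 1) = 3*(-4 - 1) = 3*(-5) = -15)
9*(P + Q(4)) = 9*(-15 + (13/4 + (¼)*4)) = 9*(-15 + (13/4 + 1)) = 9*(-15 + 17/4) = 9*(-43/4) = -387/4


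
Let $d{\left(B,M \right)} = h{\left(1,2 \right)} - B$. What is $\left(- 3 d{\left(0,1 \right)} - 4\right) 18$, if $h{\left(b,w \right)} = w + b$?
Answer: $-234$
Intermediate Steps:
$h{\left(b,w \right)} = b + w$
$d{\left(B,M \right)} = 3 - B$ ($d{\left(B,M \right)} = \left(1 + 2\right) - B = 3 - B$)
$\left(- 3 d{\left(0,1 \right)} - 4\right) 18 = \left(- 3 \left(3 - 0\right) - 4\right) 18 = \left(- 3 \left(3 + 0\right) - 4\right) 18 = \left(\left(-3\right) 3 - 4\right) 18 = \left(-9 - 4\right) 18 = \left(-13\right) 18 = -234$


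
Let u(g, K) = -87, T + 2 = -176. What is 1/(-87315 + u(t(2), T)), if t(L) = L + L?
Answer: -1/87402 ≈ -1.1441e-5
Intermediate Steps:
t(L) = 2*L
T = -178 (T = -2 - 176 = -178)
1/(-87315 + u(t(2), T)) = 1/(-87315 - 87) = 1/(-87402) = -1/87402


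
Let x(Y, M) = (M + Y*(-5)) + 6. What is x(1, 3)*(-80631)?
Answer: -322524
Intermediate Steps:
x(Y, M) = 6 + M - 5*Y (x(Y, M) = (M - 5*Y) + 6 = 6 + M - 5*Y)
x(1, 3)*(-80631) = (6 + 3 - 5*1)*(-80631) = (6 + 3 - 5)*(-80631) = 4*(-80631) = -322524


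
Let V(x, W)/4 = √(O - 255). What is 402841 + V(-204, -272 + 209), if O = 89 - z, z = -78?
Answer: 402841 + 8*I*√22 ≈ 4.0284e+5 + 37.523*I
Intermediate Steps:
O = 167 (O = 89 - 1*(-78) = 89 + 78 = 167)
V(x, W) = 8*I*√22 (V(x, W) = 4*√(167 - 255) = 4*√(-88) = 4*(2*I*√22) = 8*I*√22)
402841 + V(-204, -272 + 209) = 402841 + 8*I*√22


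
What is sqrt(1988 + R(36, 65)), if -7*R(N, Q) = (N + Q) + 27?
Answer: 6*sqrt(2681)/7 ≈ 44.381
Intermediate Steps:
R(N, Q) = -27/7 - N/7 - Q/7 (R(N, Q) = -((N + Q) + 27)/7 = -(27 + N + Q)/7 = -27/7 - N/7 - Q/7)
sqrt(1988 + R(36, 65)) = sqrt(1988 + (-27/7 - 1/7*36 - 1/7*65)) = sqrt(1988 + (-27/7 - 36/7 - 65/7)) = sqrt(1988 - 128/7) = sqrt(13788/7) = 6*sqrt(2681)/7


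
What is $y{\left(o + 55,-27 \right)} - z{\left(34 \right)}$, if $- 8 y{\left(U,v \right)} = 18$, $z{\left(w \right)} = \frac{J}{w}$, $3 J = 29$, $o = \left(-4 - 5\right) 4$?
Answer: $- \frac{517}{204} \approx -2.5343$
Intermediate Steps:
$o = -36$ ($o = \left(-9\right) 4 = -36$)
$J = \frac{29}{3}$ ($J = \frac{1}{3} \cdot 29 = \frac{29}{3} \approx 9.6667$)
$z{\left(w \right)} = \frac{29}{3 w}$
$y{\left(U,v \right)} = - \frac{9}{4}$ ($y{\left(U,v \right)} = \left(- \frac{1}{8}\right) 18 = - \frac{9}{4}$)
$y{\left(o + 55,-27 \right)} - z{\left(34 \right)} = - \frac{9}{4} - \frac{29}{3 \cdot 34} = - \frac{9}{4} - \frac{29}{3} \cdot \frac{1}{34} = - \frac{9}{4} - \frac{29}{102} = - \frac{517}{204}$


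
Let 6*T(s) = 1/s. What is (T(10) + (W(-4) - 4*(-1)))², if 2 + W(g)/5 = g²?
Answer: 19722481/3600 ≈ 5478.5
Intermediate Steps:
W(g) = -10 + 5*g²
T(s) = 1/(6*s)
(T(10) + (W(-4) - 4*(-1)))² = ((⅙)/10 + ((-10 + 5*(-4)²) - 4*(-1)))² = ((⅙)*(⅒) + ((-10 + 5*16) + 4))² = (1/60 + ((-10 + 80) + 4))² = (1/60 + (70 + 4))² = (1/60 + 74)² = (4441/60)² = 19722481/3600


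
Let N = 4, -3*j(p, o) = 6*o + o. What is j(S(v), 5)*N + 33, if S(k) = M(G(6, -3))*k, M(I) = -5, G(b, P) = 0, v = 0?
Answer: -41/3 ≈ -13.667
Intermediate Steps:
S(k) = -5*k
j(p, o) = -7*o/3 (j(p, o) = -(6*o + o)/3 = -7*o/3)
j(S(v), 5)*N + 33 = -7/3*5*4 + 33 = -35/3*4 + 33 = -140/3 + 33 = -41/3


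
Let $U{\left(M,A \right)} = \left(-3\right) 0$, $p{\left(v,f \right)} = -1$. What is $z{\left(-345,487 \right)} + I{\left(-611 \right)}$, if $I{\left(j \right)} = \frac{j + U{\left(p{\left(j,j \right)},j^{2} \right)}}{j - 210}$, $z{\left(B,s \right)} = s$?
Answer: $\frac{400438}{821} \approx 487.74$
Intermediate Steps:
$U{\left(M,A \right)} = 0$
$I{\left(j \right)} = \frac{j}{-210 + j}$ ($I{\left(j \right)} = \frac{j + 0}{j - 210} = \frac{j}{-210 + j}$)
$z{\left(-345,487 \right)} + I{\left(-611 \right)} = 487 - \frac{611}{-210 - 611} = 487 - \frac{611}{-821} = 487 - - \frac{611}{821} = 487 + \frac{611}{821} = \frac{400438}{821}$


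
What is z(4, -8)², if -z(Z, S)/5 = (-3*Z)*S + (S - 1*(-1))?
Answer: 198025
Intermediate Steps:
z(Z, S) = -5 - 5*S + 15*S*Z (z(Z, S) = -5*((-3*Z)*S + (S - 1*(-1))) = -5*(-3*S*Z + (S + 1)) = -5*(-3*S*Z + (1 + S)) = -5*(1 + S - 3*S*Z) = -5 - 5*S + 15*S*Z)
z(4, -8)² = (-5 - 5*(-8) + 15*(-8)*4)² = (-5 + 40 - 480)² = (-445)² = 198025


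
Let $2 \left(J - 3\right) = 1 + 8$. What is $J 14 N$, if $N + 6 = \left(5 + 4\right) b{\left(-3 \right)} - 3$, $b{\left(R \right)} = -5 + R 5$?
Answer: $-19845$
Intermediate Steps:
$J = \frac{15}{2}$ ($J = 3 + \frac{1 + 8}{2} = 3 + \frac{1}{2} \cdot 9 = 3 + \frac{9}{2} = \frac{15}{2} \approx 7.5$)
$b{\left(R \right)} = -5 + 5 R$
$N = -189$ ($N = -6 + \left(\left(5 + 4\right) \left(-5 + 5 \left(-3\right)\right) - 3\right) = -6 + \left(9 \left(-5 - 15\right) - 3\right) = -6 + \left(9 \left(-20\right) - 3\right) = -6 - 183 = -189$)
$J 14 N = \frac{15}{2} \cdot 14 \left(-189\right) = 105 \left(-189\right) = -19845$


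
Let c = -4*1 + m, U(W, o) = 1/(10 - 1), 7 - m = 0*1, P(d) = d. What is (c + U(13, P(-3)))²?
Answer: 784/81 ≈ 9.6790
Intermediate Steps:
m = 7 (m = 7 - 0 = 7 - 1*0 = 7 + 0 = 7)
U(W, o) = ⅑ (U(W, o) = 1/9 = ⅑)
c = 3 (c = -4*1 + 7 = -4 + 7 = 3)
(c + U(13, P(-3)))² = (3 + ⅑)² = (28/9)² = 784/81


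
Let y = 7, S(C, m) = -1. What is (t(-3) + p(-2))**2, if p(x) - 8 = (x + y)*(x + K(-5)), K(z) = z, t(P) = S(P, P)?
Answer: 784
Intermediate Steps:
t(P) = -1
p(x) = 8 + (-5 + x)*(7 + x) (p(x) = 8 + (x + 7)*(x - 5) = 8 + (7 + x)*(-5 + x) = 8 + (-5 + x)*(7 + x))
(t(-3) + p(-2))**2 = (-1 + (-27 + (-2)**2 + 2*(-2)))**2 = (-1 + (-27 + 4 - 4))**2 = (-1 - 27)**2 = (-28)**2 = 784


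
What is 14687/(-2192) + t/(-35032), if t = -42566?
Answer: -52651289/9598768 ≈ -5.4852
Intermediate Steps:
14687/(-2192) + t/(-35032) = 14687/(-2192) - 42566/(-35032) = 14687*(-1/2192) - 42566*(-1/35032) = -14687/2192 + 21283/17516 = -52651289/9598768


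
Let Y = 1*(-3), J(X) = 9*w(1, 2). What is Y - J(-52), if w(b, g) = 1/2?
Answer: -15/2 ≈ -7.5000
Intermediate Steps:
w(b, g) = 1/2
J(X) = 9/2 (J(X) = 9*(1/2) = 9/2)
Y = -3
Y - J(-52) = -3 - 1*9/2 = -3 - 9/2 = -15/2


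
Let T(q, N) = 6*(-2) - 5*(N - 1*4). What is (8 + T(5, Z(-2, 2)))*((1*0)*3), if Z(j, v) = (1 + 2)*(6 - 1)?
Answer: 0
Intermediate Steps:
Z(j, v) = 15 (Z(j, v) = 3*5 = 15)
T(q, N) = 8 - 5*N (T(q, N) = -12 - 5*(N - 4) = -12 - 5*(-4 + N) = -12 + (20 - 5*N) = 8 - 5*N)
(8 + T(5, Z(-2, 2)))*((1*0)*3) = (8 + (8 - 5*15))*((1*0)*3) = (8 + (8 - 75))*(0*3) = (8 - 67)*0 = -59*0 = 0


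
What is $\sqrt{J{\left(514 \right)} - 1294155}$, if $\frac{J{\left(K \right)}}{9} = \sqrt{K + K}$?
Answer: $3 \sqrt{-143795 + 2 \sqrt{257}} \approx 1137.5 i$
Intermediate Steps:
$J{\left(K \right)} = 9 \sqrt{2} \sqrt{K}$ ($J{\left(K \right)} = 9 \sqrt{K + K} = 9 \sqrt{2 K} = 9 \sqrt{2} \sqrt{K}$)
$\sqrt{J{\left(514 \right)} - 1294155} = \sqrt{9 \sqrt{2} \sqrt{514} - 1294155} = \sqrt{18 \sqrt{257} - 1294155} = \sqrt{-1294155 + 18 \sqrt{257}}$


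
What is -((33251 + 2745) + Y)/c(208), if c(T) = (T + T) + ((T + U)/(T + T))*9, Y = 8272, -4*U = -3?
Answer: -73661952/699739 ≈ -105.27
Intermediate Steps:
U = 3/4 (U = -1/4*(-3) = 3/4 ≈ 0.75000)
c(T) = 2*T + 9*(3/4 + T)/(2*T) (c(T) = (T + T) + ((T + 3/4)/(T + T))*9 = 2*T + ((3/4 + T)/((2*T)))*9 = 2*T + ((3/4 + T)*(1/(2*T)))*9 = 2*T + ((3/4 + T)/(2*T))*9 = 2*T + 9*(3/4 + T)/(2*T))
-((33251 + 2745) + Y)/c(208) = -((33251 + 2745) + 8272)/(9/2 + 2*208 + (27/8)/208) = -(35996 + 8272)/(9/2 + 416 + (27/8)*(1/208)) = -44268/(9/2 + 416 + 27/1664) = -44268/699739/1664 = -44268*1664/699739 = -1*73661952/699739 = -73661952/699739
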